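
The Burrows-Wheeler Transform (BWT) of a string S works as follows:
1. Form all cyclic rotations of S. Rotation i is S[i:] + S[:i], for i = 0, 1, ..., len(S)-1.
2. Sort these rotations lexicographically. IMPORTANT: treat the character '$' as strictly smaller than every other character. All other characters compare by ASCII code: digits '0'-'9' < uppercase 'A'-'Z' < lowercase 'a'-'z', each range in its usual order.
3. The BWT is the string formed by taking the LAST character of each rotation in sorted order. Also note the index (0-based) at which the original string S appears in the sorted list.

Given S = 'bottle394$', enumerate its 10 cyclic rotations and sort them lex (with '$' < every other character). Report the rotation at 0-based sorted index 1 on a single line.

Answer: 394$bottle

Derivation:
All 10 rotations (rotation i = S[i:]+S[:i]):
  rot[0] = bottle394$
  rot[1] = ottle394$b
  rot[2] = ttle394$bo
  rot[3] = tle394$bot
  rot[4] = le394$bott
  rot[5] = e394$bottl
  rot[6] = 394$bottle
  rot[7] = 94$bottle3
  rot[8] = 4$bottle39
  rot[9] = $bottle394
Sorted (with $ < everything):
  sorted[0] = $bottle394
  sorted[1] = 394$bottle
  sorted[2] = 4$bottle39
  sorted[3] = 94$bottle3
  sorted[4] = bottle394$
  sorted[5] = e394$bottl
  sorted[6] = le394$bott
  sorted[7] = ottle394$b
  sorted[8] = tle394$bot
  sorted[9] = ttle394$bo
sorted[1] = 394$bottle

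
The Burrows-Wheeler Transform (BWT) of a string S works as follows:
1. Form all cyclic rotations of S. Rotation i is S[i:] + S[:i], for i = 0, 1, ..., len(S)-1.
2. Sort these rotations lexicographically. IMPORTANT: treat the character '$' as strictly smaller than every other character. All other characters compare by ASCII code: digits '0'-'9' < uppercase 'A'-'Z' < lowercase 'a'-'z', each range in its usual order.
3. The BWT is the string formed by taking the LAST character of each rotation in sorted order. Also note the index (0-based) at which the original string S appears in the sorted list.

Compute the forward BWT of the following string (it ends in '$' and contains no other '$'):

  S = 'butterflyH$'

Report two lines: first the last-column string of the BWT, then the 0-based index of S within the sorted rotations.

All 11 rotations (rotation i = S[i:]+S[:i]):
  rot[0] = butterflyH$
  rot[1] = utterflyH$b
  rot[2] = tterflyH$bu
  rot[3] = terflyH$but
  rot[4] = erflyH$butt
  rot[5] = rflyH$butte
  rot[6] = flyH$butter
  rot[7] = lyH$butterf
  rot[8] = yH$butterfl
  rot[9] = H$butterfly
  rot[10] = $butterflyH
Sorted (with $ < everything):
  sorted[0] = $butterflyH  (last char: 'H')
  sorted[1] = H$butterfly  (last char: 'y')
  sorted[2] = butterflyH$  (last char: '$')
  sorted[3] = erflyH$butt  (last char: 't')
  sorted[4] = flyH$butter  (last char: 'r')
  sorted[5] = lyH$butterf  (last char: 'f')
  sorted[6] = rflyH$butte  (last char: 'e')
  sorted[7] = terflyH$but  (last char: 't')
  sorted[8] = tterflyH$bu  (last char: 'u')
  sorted[9] = utterflyH$b  (last char: 'b')
  sorted[10] = yH$butterfl  (last char: 'l')
Last column: Hy$trfetubl
Original string S is at sorted index 2

Answer: Hy$trfetubl
2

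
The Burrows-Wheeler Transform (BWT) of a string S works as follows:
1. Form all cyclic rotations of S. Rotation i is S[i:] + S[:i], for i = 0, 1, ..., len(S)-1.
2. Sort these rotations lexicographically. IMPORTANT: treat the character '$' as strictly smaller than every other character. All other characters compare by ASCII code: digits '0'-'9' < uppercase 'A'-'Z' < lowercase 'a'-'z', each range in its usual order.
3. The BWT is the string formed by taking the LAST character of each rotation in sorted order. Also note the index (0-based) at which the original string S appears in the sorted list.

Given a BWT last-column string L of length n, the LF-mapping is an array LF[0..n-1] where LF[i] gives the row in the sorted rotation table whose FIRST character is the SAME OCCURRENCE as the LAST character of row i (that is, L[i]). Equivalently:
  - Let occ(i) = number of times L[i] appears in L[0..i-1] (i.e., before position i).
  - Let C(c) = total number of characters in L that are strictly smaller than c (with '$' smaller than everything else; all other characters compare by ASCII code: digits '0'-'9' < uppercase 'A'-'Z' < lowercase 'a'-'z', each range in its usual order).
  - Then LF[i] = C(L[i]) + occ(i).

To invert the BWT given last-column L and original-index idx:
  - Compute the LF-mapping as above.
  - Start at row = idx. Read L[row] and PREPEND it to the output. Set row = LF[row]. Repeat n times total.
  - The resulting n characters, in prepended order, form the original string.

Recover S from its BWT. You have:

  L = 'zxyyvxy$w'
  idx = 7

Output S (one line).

Answer: yyxvxywz$

Derivation:
LF mapping: 8 3 5 6 1 4 7 0 2
Walk LF starting at row 7, prepending L[row]:
  step 1: row=7, L[7]='$', prepend. Next row=LF[7]=0
  step 2: row=0, L[0]='z', prepend. Next row=LF[0]=8
  step 3: row=8, L[8]='w', prepend. Next row=LF[8]=2
  step 4: row=2, L[2]='y', prepend. Next row=LF[2]=5
  step 5: row=5, L[5]='x', prepend. Next row=LF[5]=4
  step 6: row=4, L[4]='v', prepend. Next row=LF[4]=1
  step 7: row=1, L[1]='x', prepend. Next row=LF[1]=3
  step 8: row=3, L[3]='y', prepend. Next row=LF[3]=6
  step 9: row=6, L[6]='y', prepend. Next row=LF[6]=7
Reversed output: yyxvxywz$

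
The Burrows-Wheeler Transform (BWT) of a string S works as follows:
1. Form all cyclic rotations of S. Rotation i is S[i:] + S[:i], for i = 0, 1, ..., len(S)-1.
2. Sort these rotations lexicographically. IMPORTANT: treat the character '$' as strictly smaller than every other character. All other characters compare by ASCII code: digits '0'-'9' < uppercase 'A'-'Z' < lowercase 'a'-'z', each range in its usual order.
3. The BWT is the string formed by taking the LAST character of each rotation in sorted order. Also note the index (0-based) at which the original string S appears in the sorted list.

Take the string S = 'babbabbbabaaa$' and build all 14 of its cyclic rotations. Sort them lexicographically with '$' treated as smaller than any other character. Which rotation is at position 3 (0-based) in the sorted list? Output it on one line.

All 14 rotations (rotation i = S[i:]+S[:i]):
  rot[0] = babbabbbabaaa$
  rot[1] = abbabbbabaaa$b
  rot[2] = bbabbbabaaa$ba
  rot[3] = babbbabaaa$bab
  rot[4] = abbbabaaa$babb
  rot[5] = bbbabaaa$babba
  rot[6] = bbabaaa$babbab
  rot[7] = babaaa$babbabb
  rot[8] = abaaa$babbabbb
  rot[9] = baaa$babbabbba
  rot[10] = aaa$babbabbbab
  rot[11] = aa$babbabbbaba
  rot[12] = a$babbabbbabaa
  rot[13] = $babbabbbabaaa
Sorted (with $ < everything):
  sorted[0] = $babbabbbabaaa
  sorted[1] = a$babbabbbabaa
  sorted[2] = aa$babbabbbaba
  sorted[3] = aaa$babbabbbab
  sorted[4] = abaaa$babbabbb
  sorted[5] = abbabbbabaaa$b
  sorted[6] = abbbabaaa$babb
  sorted[7] = baaa$babbabbba
  sorted[8] = babaaa$babbabb
  sorted[9] = babbabbbabaaa$
  sorted[10] = babbbabaaa$bab
  sorted[11] = bbabaaa$babbab
  sorted[12] = bbabbbabaaa$ba
  sorted[13] = bbbabaaa$babba
sorted[3] = aaa$babbabbbab

Answer: aaa$babbabbbab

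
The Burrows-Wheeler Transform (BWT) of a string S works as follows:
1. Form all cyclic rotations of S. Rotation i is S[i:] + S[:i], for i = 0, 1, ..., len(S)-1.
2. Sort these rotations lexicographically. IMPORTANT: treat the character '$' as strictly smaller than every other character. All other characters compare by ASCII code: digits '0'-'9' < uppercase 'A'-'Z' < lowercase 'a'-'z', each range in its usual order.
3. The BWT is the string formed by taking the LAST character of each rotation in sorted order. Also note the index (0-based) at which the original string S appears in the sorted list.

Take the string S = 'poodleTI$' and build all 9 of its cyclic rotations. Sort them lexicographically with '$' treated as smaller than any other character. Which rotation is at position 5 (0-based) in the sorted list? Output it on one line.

Answer: leTI$pood

Derivation:
All 9 rotations (rotation i = S[i:]+S[:i]):
  rot[0] = poodleTI$
  rot[1] = oodleTI$p
  rot[2] = odleTI$po
  rot[3] = dleTI$poo
  rot[4] = leTI$pood
  rot[5] = eTI$poodl
  rot[6] = TI$poodle
  rot[7] = I$poodleT
  rot[8] = $poodleTI
Sorted (with $ < everything):
  sorted[0] = $poodleTI
  sorted[1] = I$poodleT
  sorted[2] = TI$poodle
  sorted[3] = dleTI$poo
  sorted[4] = eTI$poodl
  sorted[5] = leTI$pood
  sorted[6] = odleTI$po
  sorted[7] = oodleTI$p
  sorted[8] = poodleTI$
sorted[5] = leTI$pood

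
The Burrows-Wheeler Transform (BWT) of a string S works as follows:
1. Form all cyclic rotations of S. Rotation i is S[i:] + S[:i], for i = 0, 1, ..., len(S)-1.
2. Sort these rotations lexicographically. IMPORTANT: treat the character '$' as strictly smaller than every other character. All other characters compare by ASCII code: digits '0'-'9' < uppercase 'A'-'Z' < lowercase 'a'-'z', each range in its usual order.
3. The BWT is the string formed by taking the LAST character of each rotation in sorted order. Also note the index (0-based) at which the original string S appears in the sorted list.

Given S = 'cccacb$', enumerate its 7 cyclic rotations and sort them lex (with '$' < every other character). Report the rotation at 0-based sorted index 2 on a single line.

Answer: b$cccac

Derivation:
All 7 rotations (rotation i = S[i:]+S[:i]):
  rot[0] = cccacb$
  rot[1] = ccacb$c
  rot[2] = cacb$cc
  rot[3] = acb$ccc
  rot[4] = cb$ccca
  rot[5] = b$cccac
  rot[6] = $cccacb
Sorted (with $ < everything):
  sorted[0] = $cccacb
  sorted[1] = acb$ccc
  sorted[2] = b$cccac
  sorted[3] = cacb$cc
  sorted[4] = cb$ccca
  sorted[5] = ccacb$c
  sorted[6] = cccacb$
sorted[2] = b$cccac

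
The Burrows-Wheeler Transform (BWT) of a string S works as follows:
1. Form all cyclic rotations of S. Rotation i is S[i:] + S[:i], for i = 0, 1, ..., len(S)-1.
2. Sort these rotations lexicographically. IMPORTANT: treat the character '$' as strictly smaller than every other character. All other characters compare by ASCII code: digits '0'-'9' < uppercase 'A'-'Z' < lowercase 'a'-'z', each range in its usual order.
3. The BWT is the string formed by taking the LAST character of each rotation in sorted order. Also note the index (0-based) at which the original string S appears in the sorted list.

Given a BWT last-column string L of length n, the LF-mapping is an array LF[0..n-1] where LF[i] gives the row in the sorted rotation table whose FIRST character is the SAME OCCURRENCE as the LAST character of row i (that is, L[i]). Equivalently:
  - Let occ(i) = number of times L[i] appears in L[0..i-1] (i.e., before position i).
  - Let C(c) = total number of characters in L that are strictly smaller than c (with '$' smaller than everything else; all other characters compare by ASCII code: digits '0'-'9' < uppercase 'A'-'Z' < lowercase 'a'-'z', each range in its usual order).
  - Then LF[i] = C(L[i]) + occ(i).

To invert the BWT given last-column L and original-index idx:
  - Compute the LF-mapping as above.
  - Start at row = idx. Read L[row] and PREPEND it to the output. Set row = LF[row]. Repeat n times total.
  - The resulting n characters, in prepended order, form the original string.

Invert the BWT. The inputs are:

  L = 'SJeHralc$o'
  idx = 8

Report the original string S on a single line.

Answer: oracleJHS$

Derivation:
LF mapping: 3 2 6 1 9 4 7 5 0 8
Walk LF starting at row 8, prepending L[row]:
  step 1: row=8, L[8]='$', prepend. Next row=LF[8]=0
  step 2: row=0, L[0]='S', prepend. Next row=LF[0]=3
  step 3: row=3, L[3]='H', prepend. Next row=LF[3]=1
  step 4: row=1, L[1]='J', prepend. Next row=LF[1]=2
  step 5: row=2, L[2]='e', prepend. Next row=LF[2]=6
  step 6: row=6, L[6]='l', prepend. Next row=LF[6]=7
  step 7: row=7, L[7]='c', prepend. Next row=LF[7]=5
  step 8: row=5, L[5]='a', prepend. Next row=LF[5]=4
  step 9: row=4, L[4]='r', prepend. Next row=LF[4]=9
  step 10: row=9, L[9]='o', prepend. Next row=LF[9]=8
Reversed output: oracleJHS$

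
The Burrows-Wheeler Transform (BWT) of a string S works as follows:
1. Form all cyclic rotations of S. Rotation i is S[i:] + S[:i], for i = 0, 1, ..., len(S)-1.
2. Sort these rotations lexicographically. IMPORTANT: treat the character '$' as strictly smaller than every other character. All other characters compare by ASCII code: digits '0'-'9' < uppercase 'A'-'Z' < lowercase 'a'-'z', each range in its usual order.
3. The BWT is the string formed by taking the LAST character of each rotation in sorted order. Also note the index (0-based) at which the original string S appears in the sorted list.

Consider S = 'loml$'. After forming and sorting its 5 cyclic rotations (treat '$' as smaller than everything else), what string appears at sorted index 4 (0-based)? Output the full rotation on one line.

All 5 rotations (rotation i = S[i:]+S[:i]):
  rot[0] = loml$
  rot[1] = oml$l
  rot[2] = ml$lo
  rot[3] = l$lom
  rot[4] = $loml
Sorted (with $ < everything):
  sorted[0] = $loml
  sorted[1] = l$lom
  sorted[2] = loml$
  sorted[3] = ml$lo
  sorted[4] = oml$l
sorted[4] = oml$l

Answer: oml$l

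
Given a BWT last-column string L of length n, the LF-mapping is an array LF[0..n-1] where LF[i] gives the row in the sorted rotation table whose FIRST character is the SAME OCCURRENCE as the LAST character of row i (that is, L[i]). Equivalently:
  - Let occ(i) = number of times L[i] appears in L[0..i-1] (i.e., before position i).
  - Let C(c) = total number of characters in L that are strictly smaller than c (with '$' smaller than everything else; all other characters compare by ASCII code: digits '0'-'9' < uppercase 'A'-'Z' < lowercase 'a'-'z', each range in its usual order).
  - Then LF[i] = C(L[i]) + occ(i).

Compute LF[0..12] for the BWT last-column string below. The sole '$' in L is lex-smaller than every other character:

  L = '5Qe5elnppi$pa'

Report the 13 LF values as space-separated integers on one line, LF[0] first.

Char counts: '$':1, '5':2, 'Q':1, 'a':1, 'e':2, 'i':1, 'l':1, 'n':1, 'p':3
C (first-col start): C('$')=0, C('5')=1, C('Q')=3, C('a')=4, C('e')=5, C('i')=7, C('l')=8, C('n')=9, C('p')=10
L[0]='5': occ=0, LF[0]=C('5')+0=1+0=1
L[1]='Q': occ=0, LF[1]=C('Q')+0=3+0=3
L[2]='e': occ=0, LF[2]=C('e')+0=5+0=5
L[3]='5': occ=1, LF[3]=C('5')+1=1+1=2
L[4]='e': occ=1, LF[4]=C('e')+1=5+1=6
L[5]='l': occ=0, LF[5]=C('l')+0=8+0=8
L[6]='n': occ=0, LF[6]=C('n')+0=9+0=9
L[7]='p': occ=0, LF[7]=C('p')+0=10+0=10
L[8]='p': occ=1, LF[8]=C('p')+1=10+1=11
L[9]='i': occ=0, LF[9]=C('i')+0=7+0=7
L[10]='$': occ=0, LF[10]=C('$')+0=0+0=0
L[11]='p': occ=2, LF[11]=C('p')+2=10+2=12
L[12]='a': occ=0, LF[12]=C('a')+0=4+0=4

Answer: 1 3 5 2 6 8 9 10 11 7 0 12 4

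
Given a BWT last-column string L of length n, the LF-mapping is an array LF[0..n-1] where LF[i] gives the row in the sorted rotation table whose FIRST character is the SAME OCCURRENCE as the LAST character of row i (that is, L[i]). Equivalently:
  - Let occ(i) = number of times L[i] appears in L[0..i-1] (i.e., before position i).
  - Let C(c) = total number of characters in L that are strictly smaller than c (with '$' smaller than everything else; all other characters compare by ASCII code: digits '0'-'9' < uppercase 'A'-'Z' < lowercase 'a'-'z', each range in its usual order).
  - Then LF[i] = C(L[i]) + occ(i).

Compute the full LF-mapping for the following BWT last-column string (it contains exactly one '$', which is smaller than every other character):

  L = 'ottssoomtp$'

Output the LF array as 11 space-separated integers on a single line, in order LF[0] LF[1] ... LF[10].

Char counts: '$':1, 'm':1, 'o':3, 'p':1, 's':2, 't':3
C (first-col start): C('$')=0, C('m')=1, C('o')=2, C('p')=5, C('s')=6, C('t')=8
L[0]='o': occ=0, LF[0]=C('o')+0=2+0=2
L[1]='t': occ=0, LF[1]=C('t')+0=8+0=8
L[2]='t': occ=1, LF[2]=C('t')+1=8+1=9
L[3]='s': occ=0, LF[3]=C('s')+0=6+0=6
L[4]='s': occ=1, LF[4]=C('s')+1=6+1=7
L[5]='o': occ=1, LF[5]=C('o')+1=2+1=3
L[6]='o': occ=2, LF[6]=C('o')+2=2+2=4
L[7]='m': occ=0, LF[7]=C('m')+0=1+0=1
L[8]='t': occ=2, LF[8]=C('t')+2=8+2=10
L[9]='p': occ=0, LF[9]=C('p')+0=5+0=5
L[10]='$': occ=0, LF[10]=C('$')+0=0+0=0

Answer: 2 8 9 6 7 3 4 1 10 5 0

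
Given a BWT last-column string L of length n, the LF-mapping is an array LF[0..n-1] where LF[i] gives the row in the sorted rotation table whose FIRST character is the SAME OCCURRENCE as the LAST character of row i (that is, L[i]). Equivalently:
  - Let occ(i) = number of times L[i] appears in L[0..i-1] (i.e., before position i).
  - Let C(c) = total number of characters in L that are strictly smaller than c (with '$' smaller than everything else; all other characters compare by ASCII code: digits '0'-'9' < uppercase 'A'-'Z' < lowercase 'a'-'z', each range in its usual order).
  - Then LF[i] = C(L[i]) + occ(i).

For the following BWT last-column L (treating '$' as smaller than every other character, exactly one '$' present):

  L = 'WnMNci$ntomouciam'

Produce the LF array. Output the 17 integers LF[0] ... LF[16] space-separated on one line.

Answer: 3 11 1 2 5 7 0 12 15 13 9 14 16 6 8 4 10

Derivation:
Char counts: '$':1, 'M':1, 'N':1, 'W':1, 'a':1, 'c':2, 'i':2, 'm':2, 'n':2, 'o':2, 't':1, 'u':1
C (first-col start): C('$')=0, C('M')=1, C('N')=2, C('W')=3, C('a')=4, C('c')=5, C('i')=7, C('m')=9, C('n')=11, C('o')=13, C('t')=15, C('u')=16
L[0]='W': occ=0, LF[0]=C('W')+0=3+0=3
L[1]='n': occ=0, LF[1]=C('n')+0=11+0=11
L[2]='M': occ=0, LF[2]=C('M')+0=1+0=1
L[3]='N': occ=0, LF[3]=C('N')+0=2+0=2
L[4]='c': occ=0, LF[4]=C('c')+0=5+0=5
L[5]='i': occ=0, LF[5]=C('i')+0=7+0=7
L[6]='$': occ=0, LF[6]=C('$')+0=0+0=0
L[7]='n': occ=1, LF[7]=C('n')+1=11+1=12
L[8]='t': occ=0, LF[8]=C('t')+0=15+0=15
L[9]='o': occ=0, LF[9]=C('o')+0=13+0=13
L[10]='m': occ=0, LF[10]=C('m')+0=9+0=9
L[11]='o': occ=1, LF[11]=C('o')+1=13+1=14
L[12]='u': occ=0, LF[12]=C('u')+0=16+0=16
L[13]='c': occ=1, LF[13]=C('c')+1=5+1=6
L[14]='i': occ=1, LF[14]=C('i')+1=7+1=8
L[15]='a': occ=0, LF[15]=C('a')+0=4+0=4
L[16]='m': occ=1, LF[16]=C('m')+1=9+1=10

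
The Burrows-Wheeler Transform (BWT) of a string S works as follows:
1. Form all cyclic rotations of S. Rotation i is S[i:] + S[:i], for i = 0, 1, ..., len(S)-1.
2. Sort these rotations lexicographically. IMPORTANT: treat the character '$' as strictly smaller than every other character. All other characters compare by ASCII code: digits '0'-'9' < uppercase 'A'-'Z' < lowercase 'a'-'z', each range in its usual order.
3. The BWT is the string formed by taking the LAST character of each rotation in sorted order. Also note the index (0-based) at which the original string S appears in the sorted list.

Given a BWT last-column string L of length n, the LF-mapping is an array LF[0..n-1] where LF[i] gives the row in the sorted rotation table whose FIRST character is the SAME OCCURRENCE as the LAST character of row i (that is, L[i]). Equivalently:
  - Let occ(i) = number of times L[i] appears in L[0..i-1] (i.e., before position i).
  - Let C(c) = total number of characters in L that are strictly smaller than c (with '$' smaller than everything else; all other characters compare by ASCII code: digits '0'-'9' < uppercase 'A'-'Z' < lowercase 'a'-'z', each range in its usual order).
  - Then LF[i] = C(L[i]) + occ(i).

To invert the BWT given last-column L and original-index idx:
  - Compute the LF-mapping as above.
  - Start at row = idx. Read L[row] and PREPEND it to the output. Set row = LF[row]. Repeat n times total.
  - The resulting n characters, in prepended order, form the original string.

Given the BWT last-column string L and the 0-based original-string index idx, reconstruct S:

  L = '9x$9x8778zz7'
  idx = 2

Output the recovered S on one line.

LF mapping: 6 8 0 7 9 4 1 2 5 10 11 3
Walk LF starting at row 2, prepending L[row]:
  step 1: row=2, L[2]='$', prepend. Next row=LF[2]=0
  step 2: row=0, L[0]='9', prepend. Next row=LF[0]=6
  step 3: row=6, L[6]='7', prepend. Next row=LF[6]=1
  step 4: row=1, L[1]='x', prepend. Next row=LF[1]=8
  step 5: row=8, L[8]='8', prepend. Next row=LF[8]=5
  step 6: row=5, L[5]='8', prepend. Next row=LF[5]=4
  step 7: row=4, L[4]='x', prepend. Next row=LF[4]=9
  step 8: row=9, L[9]='z', prepend. Next row=LF[9]=10
  step 9: row=10, L[10]='z', prepend. Next row=LF[10]=11
  step 10: row=11, L[11]='7', prepend. Next row=LF[11]=3
  step 11: row=3, L[3]='9', prepend. Next row=LF[3]=7
  step 12: row=7, L[7]='7', prepend. Next row=LF[7]=2
Reversed output: 797zzx88x79$

Answer: 797zzx88x79$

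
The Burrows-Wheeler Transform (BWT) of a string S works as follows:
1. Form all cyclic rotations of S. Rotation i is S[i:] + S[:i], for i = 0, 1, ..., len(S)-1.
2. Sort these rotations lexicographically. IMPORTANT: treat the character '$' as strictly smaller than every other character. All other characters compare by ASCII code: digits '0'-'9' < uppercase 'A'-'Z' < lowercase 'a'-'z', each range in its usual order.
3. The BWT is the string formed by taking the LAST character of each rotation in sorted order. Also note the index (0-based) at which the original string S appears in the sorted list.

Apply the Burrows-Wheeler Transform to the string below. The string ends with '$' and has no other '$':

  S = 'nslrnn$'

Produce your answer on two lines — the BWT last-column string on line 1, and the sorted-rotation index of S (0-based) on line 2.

Answer: nsnr$ln
4

Derivation:
All 7 rotations (rotation i = S[i:]+S[:i]):
  rot[0] = nslrnn$
  rot[1] = slrnn$n
  rot[2] = lrnn$ns
  rot[3] = rnn$nsl
  rot[4] = nn$nslr
  rot[5] = n$nslrn
  rot[6] = $nslrnn
Sorted (with $ < everything):
  sorted[0] = $nslrnn  (last char: 'n')
  sorted[1] = lrnn$ns  (last char: 's')
  sorted[2] = n$nslrn  (last char: 'n')
  sorted[3] = nn$nslr  (last char: 'r')
  sorted[4] = nslrnn$  (last char: '$')
  sorted[5] = rnn$nsl  (last char: 'l')
  sorted[6] = slrnn$n  (last char: 'n')
Last column: nsnr$ln
Original string S is at sorted index 4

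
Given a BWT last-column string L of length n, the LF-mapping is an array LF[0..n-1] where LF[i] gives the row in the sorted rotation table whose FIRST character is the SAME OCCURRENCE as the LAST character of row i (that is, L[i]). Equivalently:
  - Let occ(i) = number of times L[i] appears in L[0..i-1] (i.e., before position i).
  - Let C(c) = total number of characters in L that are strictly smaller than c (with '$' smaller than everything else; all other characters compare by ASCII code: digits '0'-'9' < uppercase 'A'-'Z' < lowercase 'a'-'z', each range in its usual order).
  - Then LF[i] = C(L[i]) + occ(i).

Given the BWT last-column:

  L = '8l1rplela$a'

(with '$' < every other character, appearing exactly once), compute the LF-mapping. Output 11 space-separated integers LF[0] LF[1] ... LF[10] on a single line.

Char counts: '$':1, '1':1, '8':1, 'a':2, 'e':1, 'l':3, 'p':1, 'r':1
C (first-col start): C('$')=0, C('1')=1, C('8')=2, C('a')=3, C('e')=5, C('l')=6, C('p')=9, C('r')=10
L[0]='8': occ=0, LF[0]=C('8')+0=2+0=2
L[1]='l': occ=0, LF[1]=C('l')+0=6+0=6
L[2]='1': occ=0, LF[2]=C('1')+0=1+0=1
L[3]='r': occ=0, LF[3]=C('r')+0=10+0=10
L[4]='p': occ=0, LF[4]=C('p')+0=9+0=9
L[5]='l': occ=1, LF[5]=C('l')+1=6+1=7
L[6]='e': occ=0, LF[6]=C('e')+0=5+0=5
L[7]='l': occ=2, LF[7]=C('l')+2=6+2=8
L[8]='a': occ=0, LF[8]=C('a')+0=3+0=3
L[9]='$': occ=0, LF[9]=C('$')+0=0+0=0
L[10]='a': occ=1, LF[10]=C('a')+1=3+1=4

Answer: 2 6 1 10 9 7 5 8 3 0 4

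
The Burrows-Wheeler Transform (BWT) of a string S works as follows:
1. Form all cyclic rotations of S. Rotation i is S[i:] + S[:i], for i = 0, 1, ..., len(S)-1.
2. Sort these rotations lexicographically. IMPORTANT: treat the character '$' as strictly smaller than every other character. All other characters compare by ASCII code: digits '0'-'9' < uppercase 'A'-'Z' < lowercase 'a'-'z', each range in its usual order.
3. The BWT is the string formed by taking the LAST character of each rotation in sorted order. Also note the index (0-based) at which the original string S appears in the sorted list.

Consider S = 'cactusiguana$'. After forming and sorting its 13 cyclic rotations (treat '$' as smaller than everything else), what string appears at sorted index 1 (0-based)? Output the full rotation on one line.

Answer: a$cactusiguan

Derivation:
All 13 rotations (rotation i = S[i:]+S[:i]):
  rot[0] = cactusiguana$
  rot[1] = actusiguana$c
  rot[2] = ctusiguana$ca
  rot[3] = tusiguana$cac
  rot[4] = usiguana$cact
  rot[5] = siguana$cactu
  rot[6] = iguana$cactus
  rot[7] = guana$cactusi
  rot[8] = uana$cactusig
  rot[9] = ana$cactusigu
  rot[10] = na$cactusigua
  rot[11] = a$cactusiguan
  rot[12] = $cactusiguana
Sorted (with $ < everything):
  sorted[0] = $cactusiguana
  sorted[1] = a$cactusiguan
  sorted[2] = actusiguana$c
  sorted[3] = ana$cactusigu
  sorted[4] = cactusiguana$
  sorted[5] = ctusiguana$ca
  sorted[6] = guana$cactusi
  sorted[7] = iguana$cactus
  sorted[8] = na$cactusigua
  sorted[9] = siguana$cactu
  sorted[10] = tusiguana$cac
  sorted[11] = uana$cactusig
  sorted[12] = usiguana$cact
sorted[1] = a$cactusiguan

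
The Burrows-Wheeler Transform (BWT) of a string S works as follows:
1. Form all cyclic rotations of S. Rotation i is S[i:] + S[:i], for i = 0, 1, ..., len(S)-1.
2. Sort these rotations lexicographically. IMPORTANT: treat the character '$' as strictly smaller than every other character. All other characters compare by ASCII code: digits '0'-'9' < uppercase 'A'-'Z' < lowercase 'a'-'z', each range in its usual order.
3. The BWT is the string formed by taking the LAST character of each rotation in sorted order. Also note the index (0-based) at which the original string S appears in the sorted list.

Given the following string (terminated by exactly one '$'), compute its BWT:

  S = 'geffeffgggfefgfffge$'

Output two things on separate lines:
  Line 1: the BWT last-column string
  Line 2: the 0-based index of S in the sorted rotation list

All 20 rotations (rotation i = S[i:]+S[:i]):
  rot[0] = geffeffgggfefgfffge$
  rot[1] = effeffgggfefgfffge$g
  rot[2] = ffeffgggfefgfffge$ge
  rot[3] = feffgggfefgfffge$gef
  rot[4] = effgggfefgfffge$geff
  rot[5] = ffgggfefgfffge$geffe
  rot[6] = fgggfefgfffge$geffef
  rot[7] = gggfefgfffge$geffeff
  rot[8] = ggfefgfffge$geffeffg
  rot[9] = gfefgfffge$geffeffgg
  rot[10] = fefgfffge$geffeffggg
  rot[11] = efgfffge$geffeffgggf
  rot[12] = fgfffge$geffeffgggfe
  rot[13] = gfffge$geffeffgggfef
  rot[14] = fffge$geffeffgggfefg
  rot[15] = ffge$geffeffgggfefgf
  rot[16] = fge$geffeffgggfefgff
  rot[17] = ge$geffeffgggfefgfff
  rot[18] = e$geffeffgggfefgfffg
  rot[19] = $geffeffgggfefgfffge
Sorted (with $ < everything):
  sorted[0] = $geffeffgggfefgfffge  (last char: 'e')
  sorted[1] = e$geffeffgggfefgfffg  (last char: 'g')
  sorted[2] = effeffgggfefgfffge$g  (last char: 'g')
  sorted[3] = effgggfefgfffge$geff  (last char: 'f')
  sorted[4] = efgfffge$geffeffgggf  (last char: 'f')
  sorted[5] = feffgggfefgfffge$gef  (last char: 'f')
  sorted[6] = fefgfffge$geffeffggg  (last char: 'g')
  sorted[7] = ffeffgggfefgfffge$ge  (last char: 'e')
  sorted[8] = fffge$geffeffgggfefg  (last char: 'g')
  sorted[9] = ffge$geffeffgggfefgf  (last char: 'f')
  sorted[10] = ffgggfefgfffge$geffe  (last char: 'e')
  sorted[11] = fge$geffeffgggfefgff  (last char: 'f')
  sorted[12] = fgfffge$geffeffgggfe  (last char: 'e')
  sorted[13] = fgggfefgfffge$geffef  (last char: 'f')
  sorted[14] = ge$geffeffgggfefgfff  (last char: 'f')
  sorted[15] = geffeffgggfefgfffge$  (last char: '$')
  sorted[16] = gfefgfffge$geffeffgg  (last char: 'g')
  sorted[17] = gfffge$geffeffgggfef  (last char: 'f')
  sorted[18] = ggfefgfffge$geffeffg  (last char: 'g')
  sorted[19] = gggfefgfffge$geffeff  (last char: 'f')
Last column: eggfffgegfefeff$gfgf
Original string S is at sorted index 15

Answer: eggfffgegfefeff$gfgf
15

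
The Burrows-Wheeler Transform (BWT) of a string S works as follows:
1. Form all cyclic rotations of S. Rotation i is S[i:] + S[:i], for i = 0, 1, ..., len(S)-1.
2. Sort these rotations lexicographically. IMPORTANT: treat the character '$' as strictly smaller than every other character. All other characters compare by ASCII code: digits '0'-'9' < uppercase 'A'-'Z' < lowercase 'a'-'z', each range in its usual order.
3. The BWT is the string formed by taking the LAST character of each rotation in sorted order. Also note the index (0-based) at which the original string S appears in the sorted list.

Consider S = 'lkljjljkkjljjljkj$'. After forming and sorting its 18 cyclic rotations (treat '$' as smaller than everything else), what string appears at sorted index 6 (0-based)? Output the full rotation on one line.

All 18 rotations (rotation i = S[i:]+S[:i]):
  rot[0] = lkljjljkkjljjljkj$
  rot[1] = kljjljkkjljjljkj$l
  rot[2] = ljjljkkjljjljkj$lk
  rot[3] = jjljkkjljjljkj$lkl
  rot[4] = jljkkjljjljkj$lklj
  rot[5] = ljkkjljjljkj$lkljj
  rot[6] = jkkjljjljkj$lkljjl
  rot[7] = kkjljjljkj$lkljjlj
  rot[8] = kjljjljkj$lkljjljk
  rot[9] = jljjljkj$lkljjljkk
  rot[10] = ljjljkj$lkljjljkkj
  rot[11] = jjljkj$lkljjljkkjl
  rot[12] = jljkj$lkljjljkkjlj
  rot[13] = ljkj$lkljjljkkjljj
  rot[14] = jkj$lkljjljkkjljjl
  rot[15] = kj$lkljjljkkjljjlj
  rot[16] = j$lkljjljkkjljjljk
  rot[17] = $lkljjljkkjljjljkj
Sorted (with $ < everything):
  sorted[0] = $lkljjljkkjljjljkj
  sorted[1] = j$lkljjljkkjljjljk
  sorted[2] = jjljkj$lkljjljkkjl
  sorted[3] = jjljkkjljjljkj$lkl
  sorted[4] = jkj$lkljjljkkjljjl
  sorted[5] = jkkjljjljkj$lkljjl
  sorted[6] = jljjljkj$lkljjljkk
  sorted[7] = jljkj$lkljjljkkjlj
  sorted[8] = jljkkjljjljkj$lklj
  sorted[9] = kj$lkljjljkkjljjlj
  sorted[10] = kjljjljkj$lkljjljk
  sorted[11] = kkjljjljkj$lkljjlj
  sorted[12] = kljjljkkjljjljkj$l
  sorted[13] = ljjljkj$lkljjljkkj
  sorted[14] = ljjljkkjljjljkj$lk
  sorted[15] = ljkj$lkljjljkkjljj
  sorted[16] = ljkkjljjljkj$lkljj
  sorted[17] = lkljjljkkjljjljkj$
sorted[6] = jljjljkj$lkljjljkk

Answer: jljjljkj$lkljjljkk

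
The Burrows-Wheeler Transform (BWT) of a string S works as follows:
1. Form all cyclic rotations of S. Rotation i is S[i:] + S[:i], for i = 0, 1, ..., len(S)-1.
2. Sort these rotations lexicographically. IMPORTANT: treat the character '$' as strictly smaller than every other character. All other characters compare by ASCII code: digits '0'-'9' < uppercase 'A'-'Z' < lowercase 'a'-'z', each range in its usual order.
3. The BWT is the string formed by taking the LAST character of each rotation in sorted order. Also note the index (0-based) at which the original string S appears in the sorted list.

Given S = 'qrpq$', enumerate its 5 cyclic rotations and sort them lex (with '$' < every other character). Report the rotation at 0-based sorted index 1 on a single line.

Answer: pq$qr

Derivation:
All 5 rotations (rotation i = S[i:]+S[:i]):
  rot[0] = qrpq$
  rot[1] = rpq$q
  rot[2] = pq$qr
  rot[3] = q$qrp
  rot[4] = $qrpq
Sorted (with $ < everything):
  sorted[0] = $qrpq
  sorted[1] = pq$qr
  sorted[2] = q$qrp
  sorted[3] = qrpq$
  sorted[4] = rpq$q
sorted[1] = pq$qr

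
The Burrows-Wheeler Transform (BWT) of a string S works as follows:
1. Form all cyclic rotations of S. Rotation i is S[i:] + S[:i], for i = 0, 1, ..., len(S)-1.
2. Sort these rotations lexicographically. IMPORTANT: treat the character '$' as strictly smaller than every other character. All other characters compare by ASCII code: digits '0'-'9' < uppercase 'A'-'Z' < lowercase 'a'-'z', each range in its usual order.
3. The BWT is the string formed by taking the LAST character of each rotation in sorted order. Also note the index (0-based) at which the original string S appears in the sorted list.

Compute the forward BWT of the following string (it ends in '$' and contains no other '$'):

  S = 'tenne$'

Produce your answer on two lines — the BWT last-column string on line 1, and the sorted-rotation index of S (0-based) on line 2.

Answer: entne$
5

Derivation:
All 6 rotations (rotation i = S[i:]+S[:i]):
  rot[0] = tenne$
  rot[1] = enne$t
  rot[2] = nne$te
  rot[3] = ne$ten
  rot[4] = e$tenn
  rot[5] = $tenne
Sorted (with $ < everything):
  sorted[0] = $tenne  (last char: 'e')
  sorted[1] = e$tenn  (last char: 'n')
  sorted[2] = enne$t  (last char: 't')
  sorted[3] = ne$ten  (last char: 'n')
  sorted[4] = nne$te  (last char: 'e')
  sorted[5] = tenne$  (last char: '$')
Last column: entne$
Original string S is at sorted index 5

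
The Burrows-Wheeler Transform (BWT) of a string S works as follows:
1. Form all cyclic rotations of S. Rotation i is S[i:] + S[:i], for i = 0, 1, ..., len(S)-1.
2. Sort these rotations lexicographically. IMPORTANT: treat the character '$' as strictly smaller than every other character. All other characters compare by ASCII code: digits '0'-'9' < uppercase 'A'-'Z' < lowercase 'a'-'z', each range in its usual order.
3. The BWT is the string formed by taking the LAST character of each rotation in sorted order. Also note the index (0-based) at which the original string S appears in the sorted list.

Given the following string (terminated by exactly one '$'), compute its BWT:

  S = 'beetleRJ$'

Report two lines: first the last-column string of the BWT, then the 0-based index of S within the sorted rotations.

Answer: JRe$lbete
3

Derivation:
All 9 rotations (rotation i = S[i:]+S[:i]):
  rot[0] = beetleRJ$
  rot[1] = eetleRJ$b
  rot[2] = etleRJ$be
  rot[3] = tleRJ$bee
  rot[4] = leRJ$beet
  rot[5] = eRJ$beetl
  rot[6] = RJ$beetle
  rot[7] = J$beetleR
  rot[8] = $beetleRJ
Sorted (with $ < everything):
  sorted[0] = $beetleRJ  (last char: 'J')
  sorted[1] = J$beetleR  (last char: 'R')
  sorted[2] = RJ$beetle  (last char: 'e')
  sorted[3] = beetleRJ$  (last char: '$')
  sorted[4] = eRJ$beetl  (last char: 'l')
  sorted[5] = eetleRJ$b  (last char: 'b')
  sorted[6] = etleRJ$be  (last char: 'e')
  sorted[7] = leRJ$beet  (last char: 't')
  sorted[8] = tleRJ$bee  (last char: 'e')
Last column: JRe$lbete
Original string S is at sorted index 3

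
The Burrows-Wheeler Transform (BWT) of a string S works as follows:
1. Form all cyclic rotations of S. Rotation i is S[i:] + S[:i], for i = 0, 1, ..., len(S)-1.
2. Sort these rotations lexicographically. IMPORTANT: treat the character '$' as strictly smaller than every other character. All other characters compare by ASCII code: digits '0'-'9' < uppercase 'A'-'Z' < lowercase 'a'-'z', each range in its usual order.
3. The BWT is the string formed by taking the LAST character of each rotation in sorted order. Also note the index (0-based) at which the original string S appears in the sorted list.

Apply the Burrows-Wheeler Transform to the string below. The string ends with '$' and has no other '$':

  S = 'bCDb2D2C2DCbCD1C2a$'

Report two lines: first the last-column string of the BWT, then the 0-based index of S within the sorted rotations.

Answer: aDDbCC21bbDC22C2DC$
18

Derivation:
All 19 rotations (rotation i = S[i:]+S[:i]):
  rot[0] = bCDb2D2C2DCbCD1C2a$
  rot[1] = CDb2D2C2DCbCD1C2a$b
  rot[2] = Db2D2C2DCbCD1C2a$bC
  rot[3] = b2D2C2DCbCD1C2a$bCD
  rot[4] = 2D2C2DCbCD1C2a$bCDb
  rot[5] = D2C2DCbCD1C2a$bCDb2
  rot[6] = 2C2DCbCD1C2a$bCDb2D
  rot[7] = C2DCbCD1C2a$bCDb2D2
  rot[8] = 2DCbCD1C2a$bCDb2D2C
  rot[9] = DCbCD1C2a$bCDb2D2C2
  rot[10] = CbCD1C2a$bCDb2D2C2D
  rot[11] = bCD1C2a$bCDb2D2C2DC
  rot[12] = CD1C2a$bCDb2D2C2DCb
  rot[13] = D1C2a$bCDb2D2C2DCbC
  rot[14] = 1C2a$bCDb2D2C2DCbCD
  rot[15] = C2a$bCDb2D2C2DCbCD1
  rot[16] = 2a$bCDb2D2C2DCbCD1C
  rot[17] = a$bCDb2D2C2DCbCD1C2
  rot[18] = $bCDb2D2C2DCbCD1C2a
Sorted (with $ < everything):
  sorted[0] = $bCDb2D2C2DCbCD1C2a  (last char: 'a')
  sorted[1] = 1C2a$bCDb2D2C2DCbCD  (last char: 'D')
  sorted[2] = 2C2DCbCD1C2a$bCDb2D  (last char: 'D')
  sorted[3] = 2D2C2DCbCD1C2a$bCDb  (last char: 'b')
  sorted[4] = 2DCbCD1C2a$bCDb2D2C  (last char: 'C')
  sorted[5] = 2a$bCDb2D2C2DCbCD1C  (last char: 'C')
  sorted[6] = C2DCbCD1C2a$bCDb2D2  (last char: '2')
  sorted[7] = C2a$bCDb2D2C2DCbCD1  (last char: '1')
  sorted[8] = CD1C2a$bCDb2D2C2DCb  (last char: 'b')
  sorted[9] = CDb2D2C2DCbCD1C2a$b  (last char: 'b')
  sorted[10] = CbCD1C2a$bCDb2D2C2D  (last char: 'D')
  sorted[11] = D1C2a$bCDb2D2C2DCbC  (last char: 'C')
  sorted[12] = D2C2DCbCD1C2a$bCDb2  (last char: '2')
  sorted[13] = DCbCD1C2a$bCDb2D2C2  (last char: '2')
  sorted[14] = Db2D2C2DCbCD1C2a$bC  (last char: 'C')
  sorted[15] = a$bCDb2D2C2DCbCD1C2  (last char: '2')
  sorted[16] = b2D2C2DCbCD1C2a$bCD  (last char: 'D')
  sorted[17] = bCD1C2a$bCDb2D2C2DC  (last char: 'C')
  sorted[18] = bCDb2D2C2DCbCD1C2a$  (last char: '$')
Last column: aDDbCC21bbDC22C2DC$
Original string S is at sorted index 18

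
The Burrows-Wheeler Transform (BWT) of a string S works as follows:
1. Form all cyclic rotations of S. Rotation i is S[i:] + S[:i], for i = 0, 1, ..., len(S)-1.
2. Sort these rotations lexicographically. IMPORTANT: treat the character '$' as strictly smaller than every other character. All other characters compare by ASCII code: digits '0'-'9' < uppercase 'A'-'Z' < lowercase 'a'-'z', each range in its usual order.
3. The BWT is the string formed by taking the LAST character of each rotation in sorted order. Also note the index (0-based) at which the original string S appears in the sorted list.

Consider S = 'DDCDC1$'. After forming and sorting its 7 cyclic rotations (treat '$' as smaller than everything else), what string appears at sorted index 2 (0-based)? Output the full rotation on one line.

All 7 rotations (rotation i = S[i:]+S[:i]):
  rot[0] = DDCDC1$
  rot[1] = DCDC1$D
  rot[2] = CDC1$DD
  rot[3] = DC1$DDC
  rot[4] = C1$DDCD
  rot[5] = 1$DDCDC
  rot[6] = $DDCDC1
Sorted (with $ < everything):
  sorted[0] = $DDCDC1
  sorted[1] = 1$DDCDC
  sorted[2] = C1$DDCD
  sorted[3] = CDC1$DD
  sorted[4] = DC1$DDC
  sorted[5] = DCDC1$D
  sorted[6] = DDCDC1$
sorted[2] = C1$DDCD

Answer: C1$DDCD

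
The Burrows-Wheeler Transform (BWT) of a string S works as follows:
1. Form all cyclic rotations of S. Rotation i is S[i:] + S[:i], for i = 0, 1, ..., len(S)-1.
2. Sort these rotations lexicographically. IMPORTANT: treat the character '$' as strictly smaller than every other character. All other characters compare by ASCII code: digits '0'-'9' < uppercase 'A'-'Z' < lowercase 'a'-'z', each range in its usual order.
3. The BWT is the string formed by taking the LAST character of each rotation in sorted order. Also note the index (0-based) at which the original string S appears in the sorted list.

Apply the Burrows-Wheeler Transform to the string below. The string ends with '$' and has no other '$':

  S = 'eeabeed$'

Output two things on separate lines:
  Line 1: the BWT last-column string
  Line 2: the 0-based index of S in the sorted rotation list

Answer: deaeee$b
6

Derivation:
All 8 rotations (rotation i = S[i:]+S[:i]):
  rot[0] = eeabeed$
  rot[1] = eabeed$e
  rot[2] = abeed$ee
  rot[3] = beed$eea
  rot[4] = eed$eeab
  rot[5] = ed$eeabe
  rot[6] = d$eeabee
  rot[7] = $eeabeed
Sorted (with $ < everything):
  sorted[0] = $eeabeed  (last char: 'd')
  sorted[1] = abeed$ee  (last char: 'e')
  sorted[2] = beed$eea  (last char: 'a')
  sorted[3] = d$eeabee  (last char: 'e')
  sorted[4] = eabeed$e  (last char: 'e')
  sorted[5] = ed$eeabe  (last char: 'e')
  sorted[6] = eeabeed$  (last char: '$')
  sorted[7] = eed$eeab  (last char: 'b')
Last column: deaeee$b
Original string S is at sorted index 6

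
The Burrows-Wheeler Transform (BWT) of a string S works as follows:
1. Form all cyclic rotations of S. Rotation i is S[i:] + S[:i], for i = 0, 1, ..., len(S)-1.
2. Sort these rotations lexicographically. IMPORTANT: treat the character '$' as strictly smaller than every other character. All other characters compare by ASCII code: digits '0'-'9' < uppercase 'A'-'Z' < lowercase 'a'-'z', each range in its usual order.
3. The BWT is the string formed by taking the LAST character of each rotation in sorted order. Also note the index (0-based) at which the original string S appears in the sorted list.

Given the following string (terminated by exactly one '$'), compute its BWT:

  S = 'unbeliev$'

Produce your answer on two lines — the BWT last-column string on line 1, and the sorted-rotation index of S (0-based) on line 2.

All 9 rotations (rotation i = S[i:]+S[:i]):
  rot[0] = unbeliev$
  rot[1] = nbeliev$u
  rot[2] = believ$un
  rot[3] = eliev$unb
  rot[4] = liev$unbe
  rot[5] = iev$unbel
  rot[6] = ev$unbeli
  rot[7] = v$unbelie
  rot[8] = $unbeliev
Sorted (with $ < everything):
  sorted[0] = $unbeliev  (last char: 'v')
  sorted[1] = believ$un  (last char: 'n')
  sorted[2] = eliev$unb  (last char: 'b')
  sorted[3] = ev$unbeli  (last char: 'i')
  sorted[4] = iev$unbel  (last char: 'l')
  sorted[5] = liev$unbe  (last char: 'e')
  sorted[6] = nbeliev$u  (last char: 'u')
  sorted[7] = unbeliev$  (last char: '$')
  sorted[8] = v$unbelie  (last char: 'e')
Last column: vnbileu$e
Original string S is at sorted index 7

Answer: vnbileu$e
7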